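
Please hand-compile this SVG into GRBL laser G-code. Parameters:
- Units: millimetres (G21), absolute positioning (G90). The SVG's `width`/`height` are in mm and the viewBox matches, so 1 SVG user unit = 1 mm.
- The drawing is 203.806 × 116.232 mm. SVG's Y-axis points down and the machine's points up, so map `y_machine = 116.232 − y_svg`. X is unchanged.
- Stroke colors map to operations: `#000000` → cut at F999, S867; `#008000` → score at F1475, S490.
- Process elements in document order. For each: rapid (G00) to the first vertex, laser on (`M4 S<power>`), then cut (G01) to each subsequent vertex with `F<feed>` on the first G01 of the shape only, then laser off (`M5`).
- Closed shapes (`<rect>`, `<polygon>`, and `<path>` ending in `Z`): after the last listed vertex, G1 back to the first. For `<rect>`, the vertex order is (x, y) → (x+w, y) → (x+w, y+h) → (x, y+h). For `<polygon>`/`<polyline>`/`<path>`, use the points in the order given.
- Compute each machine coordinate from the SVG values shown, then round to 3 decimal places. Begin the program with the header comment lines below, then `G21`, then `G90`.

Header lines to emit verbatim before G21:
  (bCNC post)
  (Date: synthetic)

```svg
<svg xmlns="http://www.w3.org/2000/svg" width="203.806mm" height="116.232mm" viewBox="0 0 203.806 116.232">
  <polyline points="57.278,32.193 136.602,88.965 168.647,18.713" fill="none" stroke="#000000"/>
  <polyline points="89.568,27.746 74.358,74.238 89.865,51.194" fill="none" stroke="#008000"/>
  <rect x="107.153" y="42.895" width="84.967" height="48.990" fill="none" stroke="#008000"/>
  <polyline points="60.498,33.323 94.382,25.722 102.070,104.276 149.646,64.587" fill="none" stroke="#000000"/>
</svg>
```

viewBox `0 0 203.806 116.232` with mm width/height → 1 unit = 1 mm. Flip: y_m = 116.232 − y_svg.

**Shape 1** — `<polyline>` open polyline, stroke `#000000` → cut (S867, F999). Machine vertices: (57.278,84.039) → (136.602,27.267) → (168.647,97.519). Open path.

**Shape 2** — `<polyline>` open polyline, stroke `#008000` → score (S490, F1475). Machine vertices: (89.568,88.486) → (74.358,41.994) → (89.865,65.038). Open path.

**Shape 3** — `<rect>` rectangle, stroke `#008000` → score (S490, F1475). Machine vertices: (107.153,73.337) → (192.120,73.337) → (192.120,24.347) → (107.153,24.347) → (107.153,73.337). Closed: final G1 returns to the first vertex.

**Shape 4** — `<polyline>` open polyline, stroke `#000000` → cut (S867, F999). Machine vertices: (60.498,82.909) → (94.382,90.510) → (102.070,11.956) → (149.646,51.645). Open path.

(bCNC post)
(Date: synthetic)
G21
G90
G00 X57.278 Y84.039
M4 S867
G01 X136.602 Y27.267 F999
G01 X168.647 Y97.519
M5
G00 X89.568 Y88.486
M4 S490
G01 X74.358 Y41.994 F1475
G01 X89.865 Y65.038
M5
G00 X107.153 Y73.337
M4 S490
G01 X192.120 Y73.337 F1475
G01 X192.120 Y24.347
G01 X107.153 Y24.347
G01 X107.153 Y73.337
M5
G00 X60.498 Y82.909
M4 S867
G01 X94.382 Y90.510 F999
G01 X102.070 Y11.956
G01 X149.646 Y51.645
M5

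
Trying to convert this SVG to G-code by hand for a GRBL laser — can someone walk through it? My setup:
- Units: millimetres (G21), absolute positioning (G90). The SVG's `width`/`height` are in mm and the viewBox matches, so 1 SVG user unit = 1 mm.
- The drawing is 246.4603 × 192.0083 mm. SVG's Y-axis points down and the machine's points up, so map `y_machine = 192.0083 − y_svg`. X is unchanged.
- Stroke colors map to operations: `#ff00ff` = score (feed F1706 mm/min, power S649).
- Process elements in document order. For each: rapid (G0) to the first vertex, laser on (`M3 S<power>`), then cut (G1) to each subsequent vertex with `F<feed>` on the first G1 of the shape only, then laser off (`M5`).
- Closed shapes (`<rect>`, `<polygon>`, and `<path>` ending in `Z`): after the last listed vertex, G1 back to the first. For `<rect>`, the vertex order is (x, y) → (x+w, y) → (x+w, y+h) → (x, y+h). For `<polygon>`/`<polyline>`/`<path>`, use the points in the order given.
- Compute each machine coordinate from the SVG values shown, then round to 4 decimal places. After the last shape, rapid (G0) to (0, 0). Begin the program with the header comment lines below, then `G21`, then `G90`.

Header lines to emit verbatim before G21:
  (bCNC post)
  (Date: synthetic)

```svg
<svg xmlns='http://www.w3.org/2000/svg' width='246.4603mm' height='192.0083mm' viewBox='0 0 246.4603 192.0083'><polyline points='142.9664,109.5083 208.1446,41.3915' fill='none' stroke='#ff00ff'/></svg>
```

Since the viewBox matches the mm dimensions, user units are millimetres directly. The only transform is the Y-flip y_m = 192.0083 − y_svg.

Shape 1 is a line segment drawn with `<polyline>`. Its stroke #ff00ff means score at S649, F1706. After flipping Y the toolpath is (142.9664,82.5000) → (208.1446,150.6168).

(bCNC post)
(Date: synthetic)
G21
G90
G0 X142.9664 Y82.5000
M3 S649
G1 X208.1446 Y150.6168 F1706
M5
G0 X0.0000 Y0.0000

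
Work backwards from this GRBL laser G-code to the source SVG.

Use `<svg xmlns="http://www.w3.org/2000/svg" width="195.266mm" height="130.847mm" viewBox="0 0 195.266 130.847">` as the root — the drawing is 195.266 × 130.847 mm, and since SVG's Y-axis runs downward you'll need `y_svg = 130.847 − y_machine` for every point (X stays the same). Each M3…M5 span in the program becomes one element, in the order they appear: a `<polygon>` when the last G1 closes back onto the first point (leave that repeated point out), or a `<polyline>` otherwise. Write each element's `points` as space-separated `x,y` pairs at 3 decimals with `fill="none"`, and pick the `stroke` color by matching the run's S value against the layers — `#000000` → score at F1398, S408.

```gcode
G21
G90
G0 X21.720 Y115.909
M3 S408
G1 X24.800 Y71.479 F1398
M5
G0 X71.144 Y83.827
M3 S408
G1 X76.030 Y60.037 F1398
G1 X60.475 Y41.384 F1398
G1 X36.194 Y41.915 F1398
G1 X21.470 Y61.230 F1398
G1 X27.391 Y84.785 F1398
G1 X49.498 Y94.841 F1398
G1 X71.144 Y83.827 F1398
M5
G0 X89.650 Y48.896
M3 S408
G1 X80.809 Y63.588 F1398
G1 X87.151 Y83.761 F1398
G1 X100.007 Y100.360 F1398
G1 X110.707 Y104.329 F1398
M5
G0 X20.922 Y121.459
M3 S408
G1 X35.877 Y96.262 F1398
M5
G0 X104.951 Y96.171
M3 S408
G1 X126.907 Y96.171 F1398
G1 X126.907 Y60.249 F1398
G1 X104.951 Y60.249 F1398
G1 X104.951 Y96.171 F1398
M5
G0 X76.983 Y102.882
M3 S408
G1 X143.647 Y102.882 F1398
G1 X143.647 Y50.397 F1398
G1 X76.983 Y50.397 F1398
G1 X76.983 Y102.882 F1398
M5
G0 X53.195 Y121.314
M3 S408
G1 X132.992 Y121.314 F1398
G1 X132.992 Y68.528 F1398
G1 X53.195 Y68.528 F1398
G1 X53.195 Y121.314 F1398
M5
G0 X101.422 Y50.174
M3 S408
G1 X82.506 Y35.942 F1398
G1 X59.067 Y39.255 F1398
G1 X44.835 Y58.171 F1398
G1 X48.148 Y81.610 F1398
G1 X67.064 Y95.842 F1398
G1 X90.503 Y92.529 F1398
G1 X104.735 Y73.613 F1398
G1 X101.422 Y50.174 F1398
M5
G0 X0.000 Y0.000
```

<svg xmlns="http://www.w3.org/2000/svg" width="195.266mm" height="130.847mm" viewBox="0 0 195.266 130.847">
  <polyline points="21.720,14.938 24.800,59.368" fill="none" stroke="#000000"/>
  <polygon points="71.144,47.020 76.030,70.810 60.475,89.463 36.194,88.932 21.470,69.617 27.391,46.062 49.498,36.006" fill="none" stroke="#000000"/>
  <polyline points="89.650,81.951 80.809,67.259 87.151,47.086 100.007,30.487 110.707,26.518" fill="none" stroke="#000000"/>
  <polyline points="20.922,9.388 35.877,34.585" fill="none" stroke="#000000"/>
  <polygon points="104.951,34.676 126.907,34.676 126.907,70.598 104.951,70.598" fill="none" stroke="#000000"/>
  <polygon points="76.983,27.965 143.647,27.965 143.647,80.450 76.983,80.450" fill="none" stroke="#000000"/>
  <polygon points="53.195,9.533 132.992,9.533 132.992,62.319 53.195,62.319" fill="none" stroke="#000000"/>
  <polygon points="101.422,80.673 82.506,94.905 59.067,91.592 44.835,72.676 48.148,49.237 67.064,35.005 90.503,38.318 104.735,57.234" fill="none" stroke="#000000"/>
</svg>

Each laser-on run becomes one SVG element. Flip Y back into SVG space with y_svg = 130.847 − y_machine. Every run uses S408, so all elements get stroke `#000000` (score).

Run 1: The run is open, so emit a `<polyline>` with points (Y-flipped): 21.720,14.938 24.800,59.368.

Run 2: The run returns to its start, so emit a `<polygon>` with points (Y-flipped): 71.144,47.020 76.030,70.810 60.475,89.463 36.194,88.932 21.470,69.617 27.391,46.062 49.498,36.006.

Run 3: The run is open, so emit a `<polyline>` with points (Y-flipped): 89.650,81.951 80.809,67.259 87.151,47.086 100.007,30.487 110.707,26.518.

Run 4: The run is open, so emit a `<polyline>` with points (Y-flipped): 20.922,9.388 35.877,34.585.

Run 5: The run returns to its start, so emit a `<polygon>` with points (Y-flipped): 104.951,34.676 126.907,34.676 126.907,70.598 104.951,70.598.

Run 6: The run returns to its start, so emit a `<polygon>` with points (Y-flipped): 76.983,27.965 143.647,27.965 143.647,80.450 76.983,80.450.

Run 7: The run returns to its start, so emit a `<polygon>` with points (Y-flipped): 53.195,9.533 132.992,9.533 132.992,62.319 53.195,62.319.

Run 8: The run returns to its start, so emit a `<polygon>` with points (Y-flipped): 101.422,80.673 82.506,94.905 59.067,91.592 44.835,72.676 48.148,49.237 67.064,35.005 90.503,38.318 104.735,57.234.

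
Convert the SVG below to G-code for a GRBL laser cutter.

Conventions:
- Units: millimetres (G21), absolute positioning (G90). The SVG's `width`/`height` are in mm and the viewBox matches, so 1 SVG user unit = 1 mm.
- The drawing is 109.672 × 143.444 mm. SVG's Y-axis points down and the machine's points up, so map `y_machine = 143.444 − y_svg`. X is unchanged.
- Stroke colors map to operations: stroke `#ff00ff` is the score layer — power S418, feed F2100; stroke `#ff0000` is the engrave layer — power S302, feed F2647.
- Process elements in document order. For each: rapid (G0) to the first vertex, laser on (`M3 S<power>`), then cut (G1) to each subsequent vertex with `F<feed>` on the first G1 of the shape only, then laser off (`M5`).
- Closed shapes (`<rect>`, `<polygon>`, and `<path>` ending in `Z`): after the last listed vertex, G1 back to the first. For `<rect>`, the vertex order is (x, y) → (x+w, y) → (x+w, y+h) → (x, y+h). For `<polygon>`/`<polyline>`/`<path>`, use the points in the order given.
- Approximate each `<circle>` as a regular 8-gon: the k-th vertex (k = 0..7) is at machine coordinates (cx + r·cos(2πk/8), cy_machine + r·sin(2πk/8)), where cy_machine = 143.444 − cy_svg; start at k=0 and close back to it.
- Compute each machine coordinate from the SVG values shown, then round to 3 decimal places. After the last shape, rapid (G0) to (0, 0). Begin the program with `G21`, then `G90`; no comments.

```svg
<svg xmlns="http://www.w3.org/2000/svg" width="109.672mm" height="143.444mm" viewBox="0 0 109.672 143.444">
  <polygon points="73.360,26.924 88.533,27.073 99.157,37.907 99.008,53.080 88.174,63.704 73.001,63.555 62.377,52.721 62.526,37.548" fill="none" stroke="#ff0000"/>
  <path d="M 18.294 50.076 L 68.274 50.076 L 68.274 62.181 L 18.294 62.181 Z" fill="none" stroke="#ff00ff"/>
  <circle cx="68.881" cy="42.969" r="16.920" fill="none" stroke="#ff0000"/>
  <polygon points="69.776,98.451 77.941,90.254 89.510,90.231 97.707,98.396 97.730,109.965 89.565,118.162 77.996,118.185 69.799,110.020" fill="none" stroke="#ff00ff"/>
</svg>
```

G21
G90
G0 X73.360 Y116.520
M3 S302
G1 X88.533 Y116.371 F2647
G1 X99.157 Y105.537
G1 X99.008 Y90.364
G1 X88.174 Y79.740
G1 X73.001 Y79.889
G1 X62.377 Y90.723
G1 X62.526 Y105.896
G1 X73.360 Y116.520
M5
G0 X18.294 Y93.368
M3 S418
G1 X68.274 Y93.368 F2100
G1 X68.274 Y81.263
G1 X18.294 Y81.263
G1 X18.294 Y93.368
M5
G0 X85.801 Y100.475
M3 S302
G1 X80.845 Y112.439 F2647
G1 X68.881 Y117.395
G1 X56.917 Y112.439
G1 X51.961 Y100.475
G1 X56.917 Y88.511
G1 X68.881 Y83.555
G1 X80.845 Y88.511
G1 X85.801 Y100.475
M5
G0 X69.776 Y44.993
M3 S418
G1 X77.941 Y53.190 F2100
G1 X89.510 Y53.213
G1 X97.707 Y45.048
G1 X97.730 Y33.479
G1 X89.565 Y25.282
G1 X77.996 Y25.259
G1 X69.799 Y33.424
G1 X69.776 Y44.993
M5
G0 X0.000 Y0.000

1 u = 1 mm; y_m = 143.444 − y.

[1] `<polygon>` regular polygon, #ff0000→engrave S302 F2647: (73.360,116.520) → (88.533,116.371) → (99.157,105.537) → (99.008,90.364) → (88.174,79.740) → (73.001,79.889) → (62.377,90.723) → (62.526,105.896) → (73.360,116.520) (closed)

[2] `<path>` rectangle, #ff00ff→score S418 F2100: (18.294,93.368) → (68.274,93.368) → (68.274,81.263) → (18.294,81.263) → (18.294,93.368) (closed)

[3] `<circle>` circle, #ff0000→engrave S302 F2647: (85.801,100.475) → (80.845,112.439) → (68.881,117.395) → (56.917,112.439) → (51.961,100.475) → (56.917,88.511) → (68.881,83.555) → (80.845,88.511) → (85.801,100.475) (closed)

[4] `<polygon>` regular polygon, #ff00ff→score S418 F2100: (69.776,44.993) → (77.941,53.190) → (89.510,53.213) → (97.707,45.048) → (97.730,33.479) → (89.565,25.282) → (77.996,25.259) → (69.799,33.424) → (69.776,44.993) (closed)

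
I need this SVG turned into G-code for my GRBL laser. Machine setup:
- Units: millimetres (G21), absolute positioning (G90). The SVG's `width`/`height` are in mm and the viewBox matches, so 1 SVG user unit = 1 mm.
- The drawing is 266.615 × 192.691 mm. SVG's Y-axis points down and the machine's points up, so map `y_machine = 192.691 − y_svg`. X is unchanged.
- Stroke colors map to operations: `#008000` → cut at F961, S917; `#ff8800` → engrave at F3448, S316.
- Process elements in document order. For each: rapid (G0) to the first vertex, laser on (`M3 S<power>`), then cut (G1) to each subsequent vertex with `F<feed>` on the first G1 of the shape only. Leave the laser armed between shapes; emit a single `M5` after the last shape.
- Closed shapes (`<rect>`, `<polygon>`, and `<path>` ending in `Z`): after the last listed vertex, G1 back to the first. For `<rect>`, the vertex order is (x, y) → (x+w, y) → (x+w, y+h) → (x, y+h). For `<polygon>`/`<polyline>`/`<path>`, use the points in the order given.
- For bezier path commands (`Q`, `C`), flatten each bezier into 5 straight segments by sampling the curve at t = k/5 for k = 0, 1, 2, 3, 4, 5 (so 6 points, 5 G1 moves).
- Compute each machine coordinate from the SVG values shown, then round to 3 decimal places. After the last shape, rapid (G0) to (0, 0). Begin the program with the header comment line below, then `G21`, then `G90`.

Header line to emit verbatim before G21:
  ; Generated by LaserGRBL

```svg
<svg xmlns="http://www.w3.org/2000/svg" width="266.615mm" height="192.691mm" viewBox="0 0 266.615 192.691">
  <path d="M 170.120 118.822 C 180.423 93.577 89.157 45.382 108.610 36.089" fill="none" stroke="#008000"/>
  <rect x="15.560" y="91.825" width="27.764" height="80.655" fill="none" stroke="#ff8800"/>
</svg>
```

1 u = 1 mm; y_m = 192.691 − y.

[1] `<path>` cubic bezier, #008000→cut S917 F961: (170.120,73.869) → (165.812,91.275) → (147.317,111.220) → (124.825,130.736) → (108.526,146.853) → (108.610,156.602)

[2] `<rect>` rectangle, #ff8800→engrave S316 F3448: (15.560,100.866) → (43.324,100.866) → (43.324,20.211) → (15.560,20.211) → (15.560,100.866) (closed)

; Generated by LaserGRBL
G21
G90
G0 X170.120 Y73.869
M3 S917
G1 X165.812 Y91.275 F961
G1 X147.317 Y111.220
G1 X124.825 Y130.736
G1 X108.526 Y146.853
G1 X108.610 Y156.602
G0 X15.560 Y100.866
M3 S316
G1 X43.324 Y100.866 F3448
G1 X43.324 Y20.211
G1 X15.560 Y20.211
G1 X15.560 Y100.866
M5
G0 X0.000 Y0.000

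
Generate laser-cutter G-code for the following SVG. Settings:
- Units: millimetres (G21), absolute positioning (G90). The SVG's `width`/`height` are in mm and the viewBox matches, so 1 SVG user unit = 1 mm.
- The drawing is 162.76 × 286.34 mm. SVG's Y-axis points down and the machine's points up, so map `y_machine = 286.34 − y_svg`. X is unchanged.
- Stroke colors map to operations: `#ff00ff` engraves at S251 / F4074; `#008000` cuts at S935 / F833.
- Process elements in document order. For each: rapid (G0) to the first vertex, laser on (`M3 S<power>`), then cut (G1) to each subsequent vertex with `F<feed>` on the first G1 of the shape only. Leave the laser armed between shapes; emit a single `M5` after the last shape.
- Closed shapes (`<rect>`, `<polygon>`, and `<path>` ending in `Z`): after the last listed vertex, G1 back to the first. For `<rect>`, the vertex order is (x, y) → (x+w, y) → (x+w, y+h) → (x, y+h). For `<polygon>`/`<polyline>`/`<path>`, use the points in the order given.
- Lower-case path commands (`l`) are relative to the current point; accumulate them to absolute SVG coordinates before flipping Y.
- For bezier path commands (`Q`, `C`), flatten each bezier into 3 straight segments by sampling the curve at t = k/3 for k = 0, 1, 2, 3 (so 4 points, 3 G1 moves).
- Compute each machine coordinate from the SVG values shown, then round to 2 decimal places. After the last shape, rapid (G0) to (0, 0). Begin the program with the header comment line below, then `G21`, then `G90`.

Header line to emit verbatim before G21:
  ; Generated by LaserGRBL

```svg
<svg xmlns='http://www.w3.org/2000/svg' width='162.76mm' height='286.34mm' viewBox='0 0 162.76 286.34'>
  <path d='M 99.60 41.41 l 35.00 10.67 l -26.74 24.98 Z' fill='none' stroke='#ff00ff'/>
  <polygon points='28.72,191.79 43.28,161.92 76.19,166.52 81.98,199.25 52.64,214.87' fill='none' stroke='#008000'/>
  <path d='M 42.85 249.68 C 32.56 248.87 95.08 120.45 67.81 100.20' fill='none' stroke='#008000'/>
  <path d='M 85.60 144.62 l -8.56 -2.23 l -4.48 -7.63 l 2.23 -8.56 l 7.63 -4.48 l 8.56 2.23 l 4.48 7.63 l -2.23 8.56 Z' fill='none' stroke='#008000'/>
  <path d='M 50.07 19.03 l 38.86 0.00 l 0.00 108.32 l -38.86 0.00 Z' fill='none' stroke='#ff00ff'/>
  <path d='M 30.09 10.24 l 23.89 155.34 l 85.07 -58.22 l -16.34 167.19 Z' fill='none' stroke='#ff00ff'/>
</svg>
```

Since the viewBox matches the mm dimensions, user units are millimetres directly. The only transform is the Y-flip y_m = 286.34 − y_svg.

Shape 1 is a regular polygon drawn with `<path>`. Its stroke #ff00ff means engrave at S251, F4074. After flipping Y the toolpath is (99.60,244.93) → (134.60,234.26) → (107.86,209.28) → (99.60,244.93), returning to the start.

Shape 2 is a regular polygon drawn with `<polygon>`. Its stroke #008000 means cut at S935, F833. After flipping Y the toolpath is (28.72,94.55) → (43.28,124.42) → (76.19,119.82) → (81.98,87.09) → (52.64,71.47) → (28.72,94.55), returning to the start.

Shape 3 is a cubic bezier drawn with `<path>`. Its stroke #008000 means cut at S935, F833. After flipping Y the toolpath is (42.85,36.66) → (50.81,71.27) → (71.17,138.57) → (67.81,186.14).

Shape 4 is a regular polygon drawn with `<path>`. Its stroke #008000 means cut at S935, F833. After flipping Y the toolpath is (85.60,141.72) → (77.04,143.95) → (72.56,151.58) → (74.79,160.14) → (82.42,164.62) → (90.98,162.39) → (95.46,154.76) → (93.23,146.20) → (85.60,141.72), returning to the start.

Shape 5 is a rectangle drawn with `<path>`. Its stroke #ff00ff means engrave at S251, F4074. After flipping Y the toolpath is (50.07,267.31) → (88.93,267.31) → (88.93,158.99) → (50.07,158.99) → (50.07,267.31), returning to the start.

Shape 6 is a closed polygon drawn with `<path>`. Its stroke #ff00ff means engrave at S251, F4074. After flipping Y the toolpath is (30.09,276.10) → (53.98,120.76) → (139.05,178.98) → (122.71,11.79) → (30.09,276.10), returning to the start.

; Generated by LaserGRBL
G21
G90
G0 X99.60 Y244.93
M3 S251
G1 X134.60 Y234.26 F4074
G1 X107.86 Y209.28
G1 X99.60 Y244.93
G0 X28.72 Y94.55
M3 S935
G1 X43.28 Y124.42 F833
G1 X76.19 Y119.82
G1 X81.98 Y87.09
G1 X52.64 Y71.47
G1 X28.72 Y94.55
G0 X42.85 Y36.66
M3 S935
G1 X50.81 Y71.27 F833
G1 X71.17 Y138.57
G1 X67.81 Y186.14
G0 X85.60 Y141.72
M3 S935
G1 X77.04 Y143.95 F833
G1 X72.56 Y151.58
G1 X74.79 Y160.14
G1 X82.42 Y164.62
G1 X90.98 Y162.39
G1 X95.46 Y154.76
G1 X93.23 Y146.20
G1 X85.60 Y141.72
G0 X50.07 Y267.31
M3 S251
G1 X88.93 Y267.31 F4074
G1 X88.93 Y158.99
G1 X50.07 Y158.99
G1 X50.07 Y267.31
G0 X30.09 Y276.10
M3 S251
G1 X53.98 Y120.76 F4074
G1 X139.05 Y178.98
G1 X122.71 Y11.79
G1 X30.09 Y276.10
M5
G0 X0.00 Y0.00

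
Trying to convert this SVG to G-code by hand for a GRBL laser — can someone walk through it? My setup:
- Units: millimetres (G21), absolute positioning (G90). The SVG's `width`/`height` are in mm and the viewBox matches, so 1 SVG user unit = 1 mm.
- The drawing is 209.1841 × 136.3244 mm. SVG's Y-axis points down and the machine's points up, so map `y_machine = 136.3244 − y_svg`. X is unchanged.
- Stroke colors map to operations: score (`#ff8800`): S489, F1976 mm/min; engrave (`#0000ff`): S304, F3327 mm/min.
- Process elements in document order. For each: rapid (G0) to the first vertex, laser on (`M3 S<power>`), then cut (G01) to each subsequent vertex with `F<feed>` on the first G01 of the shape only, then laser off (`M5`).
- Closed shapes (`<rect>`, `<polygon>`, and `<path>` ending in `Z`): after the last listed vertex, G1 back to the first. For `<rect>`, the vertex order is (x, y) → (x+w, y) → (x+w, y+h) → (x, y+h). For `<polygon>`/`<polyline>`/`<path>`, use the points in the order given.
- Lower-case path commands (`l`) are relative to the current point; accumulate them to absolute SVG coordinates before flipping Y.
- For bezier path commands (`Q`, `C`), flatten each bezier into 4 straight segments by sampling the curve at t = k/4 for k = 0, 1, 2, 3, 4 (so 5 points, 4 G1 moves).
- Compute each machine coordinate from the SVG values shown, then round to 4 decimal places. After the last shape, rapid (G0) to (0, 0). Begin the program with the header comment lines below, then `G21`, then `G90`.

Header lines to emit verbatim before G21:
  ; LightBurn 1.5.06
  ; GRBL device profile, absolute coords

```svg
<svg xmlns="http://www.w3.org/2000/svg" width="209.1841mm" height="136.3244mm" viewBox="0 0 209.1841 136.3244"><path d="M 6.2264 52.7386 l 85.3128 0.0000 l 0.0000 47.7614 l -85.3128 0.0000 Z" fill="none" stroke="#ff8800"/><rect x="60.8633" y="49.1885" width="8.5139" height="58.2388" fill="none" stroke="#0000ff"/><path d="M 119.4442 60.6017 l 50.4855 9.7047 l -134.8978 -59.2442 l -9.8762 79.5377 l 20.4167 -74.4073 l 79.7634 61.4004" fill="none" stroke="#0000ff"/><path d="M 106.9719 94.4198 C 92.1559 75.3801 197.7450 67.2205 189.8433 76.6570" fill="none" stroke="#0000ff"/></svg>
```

; LightBurn 1.5.06
; GRBL device profile, absolute coords
G21
G90
G0 X6.2264 Y83.5858
M3 S489
G01 X91.5392 Y83.5858 F1976
G01 X91.5392 Y35.8244
G01 X6.2264 Y35.8244
G01 X6.2264 Y83.5858
M5
G0 X60.8633 Y87.1359
M3 S304
G01 X69.3772 Y87.1359 F3327
G01 X69.3772 Y28.8971
G01 X60.8633 Y28.8971
G01 X60.8633 Y87.1359
M5
G0 X119.4442 Y75.7227
M3 S304
G01 X169.9297 Y66.0180 F3327
G01 X35.0319 Y125.2622
G01 X25.1557 Y45.7245
G01 X45.5724 Y120.1318
G01 X125.3358 Y58.7314
M5
G0 X106.9719 Y41.9046
M3 S304
G01 X114.7812 Y54.0394 F3327
G01 X145.8147 Y61.4646
G01 X178.1447 Y63.5504
G01 X189.8433 Y59.6674
M5
G0 X0.0000 Y0.0000

viewBox `0 0 209.1841 136.3244` with mm width/height → 1 unit = 1 mm. Flip: y_m = 136.3244 − y_svg.

**Shape 1** — `<path>` rectangle, stroke `#ff8800` → score (S489, F1976). Machine vertices: (6.2264,83.5858) → (91.5392,83.5858) → (91.5392,35.8244) → (6.2264,35.8244) → (6.2264,83.5858). Closed: final G1 returns to the first vertex.

**Shape 2** — `<rect>` rectangle, stroke `#0000ff` → engrave (S304, F3327). Machine vertices: (60.8633,87.1359) → (69.3772,87.1359) → (69.3772,28.8971) → (60.8633,28.8971) → (60.8633,87.1359). Closed: final G1 returns to the first vertex.

**Shape 3** — `<path>` open polyline, stroke `#0000ff` → engrave (S304, F3327). Machine vertices: (119.4442,75.7227) → (169.9297,66.0180) → (35.0319,125.2622) → (25.1557,45.7245) → (45.5724,120.1318) → (125.3358,58.7314). Open path.

**Shape 4** — `<path>` cubic bezier, stroke `#0000ff` → engrave (S304, F3327). Control points (SVG): P0=(106.9719,94.4198), P1=(92.1559,75.3801), P2=(197.7450,67.2205), P3=(189.8433,76.6570); sampled at t=k/4. Machine vertices: (106.9719,41.9046) → (114.7812,54.0394) → (145.8147,61.4646) → (178.1447,63.5504) → (189.8433,59.6674). Open path.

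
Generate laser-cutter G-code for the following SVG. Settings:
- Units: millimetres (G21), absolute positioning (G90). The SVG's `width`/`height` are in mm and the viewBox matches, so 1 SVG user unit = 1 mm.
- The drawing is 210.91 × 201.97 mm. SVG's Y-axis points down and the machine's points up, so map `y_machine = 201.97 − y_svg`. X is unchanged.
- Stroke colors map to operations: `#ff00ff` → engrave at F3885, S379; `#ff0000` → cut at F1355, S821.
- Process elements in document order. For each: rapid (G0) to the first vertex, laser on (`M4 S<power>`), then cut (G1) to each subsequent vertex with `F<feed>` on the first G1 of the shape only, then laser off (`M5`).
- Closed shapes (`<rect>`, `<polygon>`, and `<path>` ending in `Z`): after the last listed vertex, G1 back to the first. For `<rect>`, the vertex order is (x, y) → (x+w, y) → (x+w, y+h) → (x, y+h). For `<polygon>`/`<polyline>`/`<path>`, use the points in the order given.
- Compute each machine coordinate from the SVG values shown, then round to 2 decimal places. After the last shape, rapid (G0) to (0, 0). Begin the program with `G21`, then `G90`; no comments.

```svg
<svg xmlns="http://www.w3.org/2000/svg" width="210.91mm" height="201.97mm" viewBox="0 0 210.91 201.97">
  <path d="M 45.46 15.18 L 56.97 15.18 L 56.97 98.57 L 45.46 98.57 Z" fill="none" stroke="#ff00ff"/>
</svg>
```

G21
G90
G0 X45.46 Y186.79
M4 S379
G1 X56.97 Y186.79 F3885
G1 X56.97 Y103.40
G1 X45.46 Y103.40
G1 X45.46 Y186.79
M5
G0 X0.00 Y0.00

Since the viewBox matches the mm dimensions, user units are millimetres directly. The only transform is the Y-flip y_m = 201.97 − y_svg.

Shape 1 is a rectangle drawn with `<path>`. Its stroke #ff00ff means engrave at S379, F3885. After flipping Y the toolpath is (45.46,186.79) → (56.97,186.79) → (56.97,103.40) → (45.46,103.40) → (45.46,186.79), returning to the start.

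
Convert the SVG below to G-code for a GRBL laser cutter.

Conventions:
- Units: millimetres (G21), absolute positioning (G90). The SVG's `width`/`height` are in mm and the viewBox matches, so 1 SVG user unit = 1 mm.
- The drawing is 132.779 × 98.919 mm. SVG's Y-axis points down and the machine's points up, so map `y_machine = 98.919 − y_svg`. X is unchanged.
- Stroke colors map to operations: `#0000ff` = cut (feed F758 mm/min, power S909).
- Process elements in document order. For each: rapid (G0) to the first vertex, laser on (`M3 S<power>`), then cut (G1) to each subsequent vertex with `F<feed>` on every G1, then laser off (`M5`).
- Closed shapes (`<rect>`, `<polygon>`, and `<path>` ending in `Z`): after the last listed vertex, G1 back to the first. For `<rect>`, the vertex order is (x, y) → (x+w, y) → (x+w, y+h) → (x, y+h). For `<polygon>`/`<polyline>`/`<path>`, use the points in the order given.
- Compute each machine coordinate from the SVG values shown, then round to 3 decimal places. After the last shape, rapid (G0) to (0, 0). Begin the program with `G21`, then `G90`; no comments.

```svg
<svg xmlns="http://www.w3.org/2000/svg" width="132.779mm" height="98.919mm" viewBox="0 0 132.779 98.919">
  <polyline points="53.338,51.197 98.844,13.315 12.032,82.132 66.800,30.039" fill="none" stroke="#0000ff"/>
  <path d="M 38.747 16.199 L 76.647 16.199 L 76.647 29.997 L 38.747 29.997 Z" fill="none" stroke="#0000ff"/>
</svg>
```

1 u = 1 mm; y_m = 98.919 − y.

[1] `<polyline>` open polyline, #0000ff→cut S909 F758: (53.338,47.722) → (98.844,85.604) → (12.032,16.787) → (66.800,68.880)

[2] `<path>` rectangle, #0000ff→cut S909 F758: (38.747,82.720) → (76.647,82.720) → (76.647,68.922) → (38.747,68.922) → (38.747,82.720) (closed)

G21
G90
G0 X53.338 Y47.722
M3 S909
G1 X98.844 Y85.604 F758
G1 X12.032 Y16.787 F758
G1 X66.800 Y68.880 F758
M5
G0 X38.747 Y82.720
M3 S909
G1 X76.647 Y82.720 F758
G1 X76.647 Y68.922 F758
G1 X38.747 Y68.922 F758
G1 X38.747 Y82.720 F758
M5
G0 X0.000 Y0.000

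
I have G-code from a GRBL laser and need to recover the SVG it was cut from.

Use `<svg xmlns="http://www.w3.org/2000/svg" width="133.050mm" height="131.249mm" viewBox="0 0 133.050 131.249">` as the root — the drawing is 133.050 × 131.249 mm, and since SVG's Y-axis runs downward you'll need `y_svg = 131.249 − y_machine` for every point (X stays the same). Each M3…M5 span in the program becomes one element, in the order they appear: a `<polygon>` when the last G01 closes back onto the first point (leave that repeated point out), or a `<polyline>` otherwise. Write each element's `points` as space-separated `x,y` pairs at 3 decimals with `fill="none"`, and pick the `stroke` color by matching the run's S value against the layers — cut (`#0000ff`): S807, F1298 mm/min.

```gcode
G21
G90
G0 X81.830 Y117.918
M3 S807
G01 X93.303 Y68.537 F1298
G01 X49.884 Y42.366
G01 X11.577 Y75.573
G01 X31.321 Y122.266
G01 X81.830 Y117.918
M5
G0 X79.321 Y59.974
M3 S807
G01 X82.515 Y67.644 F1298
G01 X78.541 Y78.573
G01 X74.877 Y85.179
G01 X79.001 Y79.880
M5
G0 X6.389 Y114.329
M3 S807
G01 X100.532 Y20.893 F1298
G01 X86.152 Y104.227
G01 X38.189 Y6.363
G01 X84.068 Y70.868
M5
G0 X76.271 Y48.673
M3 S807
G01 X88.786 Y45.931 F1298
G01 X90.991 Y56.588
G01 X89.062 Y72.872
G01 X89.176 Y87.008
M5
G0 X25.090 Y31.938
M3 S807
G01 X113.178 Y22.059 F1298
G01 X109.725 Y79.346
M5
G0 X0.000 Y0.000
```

<svg xmlns="http://www.w3.org/2000/svg" width="133.050mm" height="131.249mm" viewBox="0 0 133.050 131.249">
  <polygon points="81.830,13.331 93.303,62.712 49.884,88.883 11.577,55.676 31.321,8.983" fill="none" stroke="#0000ff"/>
  <polyline points="79.321,71.275 82.515,63.605 78.541,52.676 74.877,46.070 79.001,51.369" fill="none" stroke="#0000ff"/>
  <polyline points="6.389,16.920 100.532,110.356 86.152,27.022 38.189,124.886 84.068,60.381" fill="none" stroke="#0000ff"/>
  <polyline points="76.271,82.576 88.786,85.318 90.991,74.661 89.062,58.377 89.176,44.241" fill="none" stroke="#0000ff"/>
  <polyline points="25.090,99.311 113.178,109.190 109.725,51.903" fill="none" stroke="#0000ff"/>
</svg>

y_svg = 131.249 − y_m. Every run uses S807, so all elements get stroke `#0000ff` (cut).

[1] closed run; points: 81.830,13.331 93.303,62.712 49.884,88.883 11.577,55.676 31.321,8.983

[2] open run; points: 79.321,71.275 82.515,63.605 78.541,52.676 74.877,46.070 79.001,51.369

[3] open run; points: 6.389,16.920 100.532,110.356 86.152,27.022 38.189,124.886 84.068,60.381

[4] open run; points: 76.271,82.576 88.786,85.318 90.991,74.661 89.062,58.377 89.176,44.241

[5] open run; points: 25.090,99.311 113.178,109.190 109.725,51.903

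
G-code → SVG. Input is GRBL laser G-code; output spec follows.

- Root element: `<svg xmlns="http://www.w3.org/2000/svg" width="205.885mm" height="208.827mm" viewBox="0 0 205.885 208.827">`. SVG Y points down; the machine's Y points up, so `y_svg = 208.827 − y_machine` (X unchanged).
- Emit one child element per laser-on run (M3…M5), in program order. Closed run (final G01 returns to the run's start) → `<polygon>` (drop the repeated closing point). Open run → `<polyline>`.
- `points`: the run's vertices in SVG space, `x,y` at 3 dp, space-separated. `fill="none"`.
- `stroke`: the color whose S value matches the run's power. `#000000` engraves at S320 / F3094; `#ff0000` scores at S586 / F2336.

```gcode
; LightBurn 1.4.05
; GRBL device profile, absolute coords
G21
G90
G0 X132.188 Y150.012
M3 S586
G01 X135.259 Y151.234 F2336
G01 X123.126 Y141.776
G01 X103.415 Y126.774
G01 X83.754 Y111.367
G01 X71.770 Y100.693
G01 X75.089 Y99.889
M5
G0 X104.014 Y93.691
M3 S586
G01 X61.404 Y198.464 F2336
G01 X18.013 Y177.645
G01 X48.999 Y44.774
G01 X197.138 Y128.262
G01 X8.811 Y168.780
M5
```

y_svg = 208.827 − y_m. Every run uses S586, so all elements get stroke `#ff0000` (score).

[1] open run; points: 132.188,58.815 135.259,57.593 123.126,67.051 103.415,82.053 83.754,97.460 71.770,108.134 75.089,108.938

[2] open run; points: 104.014,115.136 61.404,10.363 18.013,31.182 48.999,164.053 197.138,80.565 8.811,40.047

<svg xmlns="http://www.w3.org/2000/svg" width="205.885mm" height="208.827mm" viewBox="0 0 205.885 208.827">
  <polyline points="132.188,58.815 135.259,57.593 123.126,67.051 103.415,82.053 83.754,97.460 71.770,108.134 75.089,108.938" fill="none" stroke="#ff0000"/>
  <polyline points="104.014,115.136 61.404,10.363 18.013,31.182 48.999,164.053 197.138,80.565 8.811,40.047" fill="none" stroke="#ff0000"/>
</svg>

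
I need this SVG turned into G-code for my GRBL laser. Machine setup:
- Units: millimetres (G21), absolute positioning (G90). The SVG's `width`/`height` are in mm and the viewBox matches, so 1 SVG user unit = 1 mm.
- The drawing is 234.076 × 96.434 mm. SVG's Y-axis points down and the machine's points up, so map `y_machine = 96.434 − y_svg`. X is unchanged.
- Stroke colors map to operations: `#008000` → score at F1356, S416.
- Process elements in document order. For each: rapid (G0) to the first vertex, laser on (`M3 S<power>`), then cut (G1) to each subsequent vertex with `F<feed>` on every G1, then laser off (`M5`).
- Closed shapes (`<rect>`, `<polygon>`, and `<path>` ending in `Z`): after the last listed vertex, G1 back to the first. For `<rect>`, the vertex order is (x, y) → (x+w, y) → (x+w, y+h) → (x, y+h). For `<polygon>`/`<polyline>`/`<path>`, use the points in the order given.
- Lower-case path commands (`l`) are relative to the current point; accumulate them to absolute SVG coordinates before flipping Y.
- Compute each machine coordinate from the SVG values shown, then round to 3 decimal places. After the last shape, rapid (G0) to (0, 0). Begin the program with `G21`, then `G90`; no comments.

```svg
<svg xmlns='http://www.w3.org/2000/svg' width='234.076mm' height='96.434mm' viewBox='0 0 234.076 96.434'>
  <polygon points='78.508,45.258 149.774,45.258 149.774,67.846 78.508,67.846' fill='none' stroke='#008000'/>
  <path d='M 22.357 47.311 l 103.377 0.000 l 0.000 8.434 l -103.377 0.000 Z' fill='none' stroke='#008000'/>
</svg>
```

G21
G90
G0 X78.508 Y51.176
M3 S416
G1 X149.774 Y51.176 F1356
G1 X149.774 Y28.588 F1356
G1 X78.508 Y28.588 F1356
G1 X78.508 Y51.176 F1356
M5
G0 X22.357 Y49.123
M3 S416
G1 X125.734 Y49.123 F1356
G1 X125.734 Y40.689 F1356
G1 X22.357 Y40.689 F1356
G1 X22.357 Y49.123 F1356
M5
G0 X0.000 Y0.000

viewBox `0 0 234.076 96.434` with mm width/height → 1 unit = 1 mm. Flip: y_m = 96.434 − y_svg.

**Shape 1** — `<polygon>` rectangle, stroke `#008000` → score (S416, F1356). Machine vertices: (78.508,51.176) → (149.774,51.176) → (149.774,28.588) → (78.508,28.588) → (78.508,51.176). Closed: final G1 returns to the first vertex.

**Shape 2** — `<path>` rectangle, stroke `#008000` → score (S416, F1356). Machine vertices: (22.357,49.123) → (125.734,49.123) → (125.734,40.689) → (22.357,40.689) → (22.357,49.123). Closed: final G1 returns to the first vertex.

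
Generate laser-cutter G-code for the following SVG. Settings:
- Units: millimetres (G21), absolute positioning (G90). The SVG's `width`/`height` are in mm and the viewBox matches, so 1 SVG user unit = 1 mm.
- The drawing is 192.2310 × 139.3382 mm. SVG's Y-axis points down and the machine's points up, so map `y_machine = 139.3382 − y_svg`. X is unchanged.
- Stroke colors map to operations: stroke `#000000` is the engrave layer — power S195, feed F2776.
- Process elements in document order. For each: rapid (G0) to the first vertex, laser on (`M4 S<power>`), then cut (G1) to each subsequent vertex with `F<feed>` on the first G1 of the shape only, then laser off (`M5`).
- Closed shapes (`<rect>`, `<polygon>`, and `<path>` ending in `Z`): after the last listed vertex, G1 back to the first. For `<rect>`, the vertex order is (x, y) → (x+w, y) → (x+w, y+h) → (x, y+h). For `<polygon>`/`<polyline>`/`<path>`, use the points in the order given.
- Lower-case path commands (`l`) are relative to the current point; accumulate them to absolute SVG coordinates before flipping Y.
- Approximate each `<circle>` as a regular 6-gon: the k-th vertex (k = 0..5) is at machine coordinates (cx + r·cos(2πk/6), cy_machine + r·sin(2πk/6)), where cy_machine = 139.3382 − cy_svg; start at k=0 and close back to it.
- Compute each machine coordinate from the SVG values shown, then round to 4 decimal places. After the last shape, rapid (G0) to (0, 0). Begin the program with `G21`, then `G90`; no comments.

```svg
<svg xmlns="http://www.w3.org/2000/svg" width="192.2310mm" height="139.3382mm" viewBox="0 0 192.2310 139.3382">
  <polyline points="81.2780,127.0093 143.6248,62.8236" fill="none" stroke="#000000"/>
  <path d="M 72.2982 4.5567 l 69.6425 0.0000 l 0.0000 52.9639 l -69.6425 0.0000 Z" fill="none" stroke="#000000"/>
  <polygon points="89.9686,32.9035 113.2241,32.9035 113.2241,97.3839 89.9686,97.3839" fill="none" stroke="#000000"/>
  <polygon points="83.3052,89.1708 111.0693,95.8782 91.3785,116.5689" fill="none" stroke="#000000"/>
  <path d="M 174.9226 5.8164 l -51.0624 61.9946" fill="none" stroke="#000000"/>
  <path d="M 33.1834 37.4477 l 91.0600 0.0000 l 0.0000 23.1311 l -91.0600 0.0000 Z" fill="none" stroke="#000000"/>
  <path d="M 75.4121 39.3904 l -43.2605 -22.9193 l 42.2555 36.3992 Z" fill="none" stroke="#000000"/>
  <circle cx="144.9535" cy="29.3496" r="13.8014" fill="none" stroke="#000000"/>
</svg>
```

1 u = 1 mm; y_m = 139.3382 − y.

[1] `<polyline>` line segment, #000000→engrave S195 F2776: (81.2780,12.3289) → (143.6248,76.5146)

[2] `<path>` rectangle, #000000→engrave S195 F2776: (72.2982,134.7815) → (141.9407,134.7815) → (141.9407,81.8176) → (72.2982,81.8176) → (72.2982,134.7815) (closed)

[3] `<polygon>` rectangle, #000000→engrave S195 F2776: (89.9686,106.4347) → (113.2241,106.4347) → (113.2241,41.9543) → (89.9686,41.9543) → (89.9686,106.4347) (closed)

[4] `<polygon>` regular polygon, #000000→engrave S195 F2776: (83.3052,50.1674) → (111.0693,43.4600) → (91.3785,22.7693) → (83.3052,50.1674) (closed)

[5] `<path>` line segment, #000000→engrave S195 F2776: (174.9226,133.5218) → (123.8602,71.5272)

[6] `<path>` rectangle, #000000→engrave S195 F2776: (33.1834,101.8905) → (124.2434,101.8905) → (124.2434,78.7594) → (33.1834,78.7594) → (33.1834,101.8905) (closed)

[7] `<path>` closed polygon, #000000→engrave S195 F2776: (75.4121,99.9478) → (32.1516,122.8671) → (74.4071,86.4679) → (75.4121,99.9478) (closed)

[8] `<circle>` circle, #000000→engrave S195 F2776: (158.7549,109.9886) → (151.8542,121.9410) → (138.0528,121.9410) → (131.1521,109.9886) → (138.0528,98.0362) → (151.8542,98.0362) → (158.7549,109.9886) (closed)

G21
G90
G0 X81.2780 Y12.3289
M4 S195
G1 X143.6248 Y76.5146 F2776
M5
G0 X72.2982 Y134.7815
M4 S195
G1 X141.9407 Y134.7815 F2776
G1 X141.9407 Y81.8176
G1 X72.2982 Y81.8176
G1 X72.2982 Y134.7815
M5
G0 X89.9686 Y106.4347
M4 S195
G1 X113.2241 Y106.4347 F2776
G1 X113.2241 Y41.9543
G1 X89.9686 Y41.9543
G1 X89.9686 Y106.4347
M5
G0 X83.3052 Y50.1674
M4 S195
G1 X111.0693 Y43.4600 F2776
G1 X91.3785 Y22.7693
G1 X83.3052 Y50.1674
M5
G0 X174.9226 Y133.5218
M4 S195
G1 X123.8602 Y71.5272 F2776
M5
G0 X33.1834 Y101.8905
M4 S195
G1 X124.2434 Y101.8905 F2776
G1 X124.2434 Y78.7594
G1 X33.1834 Y78.7594
G1 X33.1834 Y101.8905
M5
G0 X75.4121 Y99.9478
M4 S195
G1 X32.1516 Y122.8671 F2776
G1 X74.4071 Y86.4679
G1 X75.4121 Y99.9478
M5
G0 X158.7549 Y109.9886
M4 S195
G1 X151.8542 Y121.9410 F2776
G1 X138.0528 Y121.9410
G1 X131.1521 Y109.9886
G1 X138.0528 Y98.0362
G1 X151.8542 Y98.0362
G1 X158.7549 Y109.9886
M5
G0 X0.0000 Y0.0000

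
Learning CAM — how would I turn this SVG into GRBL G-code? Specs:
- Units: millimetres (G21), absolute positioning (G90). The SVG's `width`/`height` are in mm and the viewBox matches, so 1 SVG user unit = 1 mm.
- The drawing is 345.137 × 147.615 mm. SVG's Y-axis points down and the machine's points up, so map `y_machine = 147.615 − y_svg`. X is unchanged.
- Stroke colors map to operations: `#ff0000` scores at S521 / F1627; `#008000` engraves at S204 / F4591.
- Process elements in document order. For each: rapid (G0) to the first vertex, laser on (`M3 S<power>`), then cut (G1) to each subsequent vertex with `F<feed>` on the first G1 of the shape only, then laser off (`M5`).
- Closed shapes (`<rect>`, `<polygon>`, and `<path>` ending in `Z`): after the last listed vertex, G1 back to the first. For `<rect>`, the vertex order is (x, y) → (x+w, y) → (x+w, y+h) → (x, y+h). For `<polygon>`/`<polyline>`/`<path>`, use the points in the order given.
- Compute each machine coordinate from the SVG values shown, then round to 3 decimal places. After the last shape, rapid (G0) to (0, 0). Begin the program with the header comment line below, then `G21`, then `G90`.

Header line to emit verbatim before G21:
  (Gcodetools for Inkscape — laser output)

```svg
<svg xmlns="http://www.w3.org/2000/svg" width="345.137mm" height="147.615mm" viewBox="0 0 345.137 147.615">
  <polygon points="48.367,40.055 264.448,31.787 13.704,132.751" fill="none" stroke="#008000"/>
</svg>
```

(Gcodetools for Inkscape — laser output)
G21
G90
G0 X48.367 Y107.560
M3 S204
G1 X264.448 Y115.828 F4591
G1 X13.704 Y14.864
G1 X48.367 Y107.560
M5
G0 X0.000 Y0.000

viewBox `0 0 345.137 147.615` with mm width/height → 1 unit = 1 mm. Flip: y_m = 147.615 − y_svg.

**Shape 1** — `<polygon>` closed polygon, stroke `#008000` → engrave (S204, F4591). Machine vertices: (48.367,107.560) → (264.448,115.828) → (13.704,14.864) → (48.367,107.560). Closed: final G1 returns to the first vertex.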